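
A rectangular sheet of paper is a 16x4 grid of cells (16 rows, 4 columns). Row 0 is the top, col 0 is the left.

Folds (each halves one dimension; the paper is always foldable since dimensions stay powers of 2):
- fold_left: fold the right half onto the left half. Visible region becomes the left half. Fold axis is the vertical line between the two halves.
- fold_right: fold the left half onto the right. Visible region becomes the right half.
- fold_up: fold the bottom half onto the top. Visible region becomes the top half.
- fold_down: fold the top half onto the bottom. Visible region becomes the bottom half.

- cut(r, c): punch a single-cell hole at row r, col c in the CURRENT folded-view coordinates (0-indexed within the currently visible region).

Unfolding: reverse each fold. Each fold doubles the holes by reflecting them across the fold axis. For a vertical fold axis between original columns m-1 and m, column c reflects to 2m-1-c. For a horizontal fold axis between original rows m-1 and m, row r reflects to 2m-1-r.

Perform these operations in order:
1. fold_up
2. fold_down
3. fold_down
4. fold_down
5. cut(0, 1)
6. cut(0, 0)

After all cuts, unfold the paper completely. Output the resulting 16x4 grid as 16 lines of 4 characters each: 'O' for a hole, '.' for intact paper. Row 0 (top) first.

Answer: OO..
OO..
OO..
OO..
OO..
OO..
OO..
OO..
OO..
OO..
OO..
OO..
OO..
OO..
OO..
OO..

Derivation:
Op 1 fold_up: fold axis h@8; visible region now rows[0,8) x cols[0,4) = 8x4
Op 2 fold_down: fold axis h@4; visible region now rows[4,8) x cols[0,4) = 4x4
Op 3 fold_down: fold axis h@6; visible region now rows[6,8) x cols[0,4) = 2x4
Op 4 fold_down: fold axis h@7; visible region now rows[7,8) x cols[0,4) = 1x4
Op 5 cut(0, 1): punch at orig (7,1); cuts so far [(7, 1)]; region rows[7,8) x cols[0,4) = 1x4
Op 6 cut(0, 0): punch at orig (7,0); cuts so far [(7, 0), (7, 1)]; region rows[7,8) x cols[0,4) = 1x4
Unfold 1 (reflect across h@7): 4 holes -> [(6, 0), (6, 1), (7, 0), (7, 1)]
Unfold 2 (reflect across h@6): 8 holes -> [(4, 0), (4, 1), (5, 0), (5, 1), (6, 0), (6, 1), (7, 0), (7, 1)]
Unfold 3 (reflect across h@4): 16 holes -> [(0, 0), (0, 1), (1, 0), (1, 1), (2, 0), (2, 1), (3, 0), (3, 1), (4, 0), (4, 1), (5, 0), (5, 1), (6, 0), (6, 1), (7, 0), (7, 1)]
Unfold 4 (reflect across h@8): 32 holes -> [(0, 0), (0, 1), (1, 0), (1, 1), (2, 0), (2, 1), (3, 0), (3, 1), (4, 0), (4, 1), (5, 0), (5, 1), (6, 0), (6, 1), (7, 0), (7, 1), (8, 0), (8, 1), (9, 0), (9, 1), (10, 0), (10, 1), (11, 0), (11, 1), (12, 0), (12, 1), (13, 0), (13, 1), (14, 0), (14, 1), (15, 0), (15, 1)]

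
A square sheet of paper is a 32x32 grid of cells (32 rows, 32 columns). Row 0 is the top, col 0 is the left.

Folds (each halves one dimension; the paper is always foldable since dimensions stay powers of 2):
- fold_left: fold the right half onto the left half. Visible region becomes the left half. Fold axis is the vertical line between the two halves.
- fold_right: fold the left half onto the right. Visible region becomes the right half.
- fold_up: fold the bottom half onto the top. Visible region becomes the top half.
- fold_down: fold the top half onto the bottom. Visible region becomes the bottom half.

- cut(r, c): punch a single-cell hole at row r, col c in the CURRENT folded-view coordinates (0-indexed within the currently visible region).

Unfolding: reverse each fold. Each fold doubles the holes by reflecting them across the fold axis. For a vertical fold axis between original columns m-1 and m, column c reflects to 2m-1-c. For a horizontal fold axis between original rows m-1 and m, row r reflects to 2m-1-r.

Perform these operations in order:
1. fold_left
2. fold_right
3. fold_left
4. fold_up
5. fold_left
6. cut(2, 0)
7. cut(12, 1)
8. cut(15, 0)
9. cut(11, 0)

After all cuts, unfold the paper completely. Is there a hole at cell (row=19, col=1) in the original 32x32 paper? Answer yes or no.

Op 1 fold_left: fold axis v@16; visible region now rows[0,32) x cols[0,16) = 32x16
Op 2 fold_right: fold axis v@8; visible region now rows[0,32) x cols[8,16) = 32x8
Op 3 fold_left: fold axis v@12; visible region now rows[0,32) x cols[8,12) = 32x4
Op 4 fold_up: fold axis h@16; visible region now rows[0,16) x cols[8,12) = 16x4
Op 5 fold_left: fold axis v@10; visible region now rows[0,16) x cols[8,10) = 16x2
Op 6 cut(2, 0): punch at orig (2,8); cuts so far [(2, 8)]; region rows[0,16) x cols[8,10) = 16x2
Op 7 cut(12, 1): punch at orig (12,9); cuts so far [(2, 8), (12, 9)]; region rows[0,16) x cols[8,10) = 16x2
Op 8 cut(15, 0): punch at orig (15,8); cuts so far [(2, 8), (12, 9), (15, 8)]; region rows[0,16) x cols[8,10) = 16x2
Op 9 cut(11, 0): punch at orig (11,8); cuts so far [(2, 8), (11, 8), (12, 9), (15, 8)]; region rows[0,16) x cols[8,10) = 16x2
Unfold 1 (reflect across v@10): 8 holes -> [(2, 8), (2, 11), (11, 8), (11, 11), (12, 9), (12, 10), (15, 8), (15, 11)]
Unfold 2 (reflect across h@16): 16 holes -> [(2, 8), (2, 11), (11, 8), (11, 11), (12, 9), (12, 10), (15, 8), (15, 11), (16, 8), (16, 11), (19, 9), (19, 10), (20, 8), (20, 11), (29, 8), (29, 11)]
Unfold 3 (reflect across v@12): 32 holes -> [(2, 8), (2, 11), (2, 12), (2, 15), (11, 8), (11, 11), (11, 12), (11, 15), (12, 9), (12, 10), (12, 13), (12, 14), (15, 8), (15, 11), (15, 12), (15, 15), (16, 8), (16, 11), (16, 12), (16, 15), (19, 9), (19, 10), (19, 13), (19, 14), (20, 8), (20, 11), (20, 12), (20, 15), (29, 8), (29, 11), (29, 12), (29, 15)]
Unfold 4 (reflect across v@8): 64 holes -> [(2, 0), (2, 3), (2, 4), (2, 7), (2, 8), (2, 11), (2, 12), (2, 15), (11, 0), (11, 3), (11, 4), (11, 7), (11, 8), (11, 11), (11, 12), (11, 15), (12, 1), (12, 2), (12, 5), (12, 6), (12, 9), (12, 10), (12, 13), (12, 14), (15, 0), (15, 3), (15, 4), (15, 7), (15, 8), (15, 11), (15, 12), (15, 15), (16, 0), (16, 3), (16, 4), (16, 7), (16, 8), (16, 11), (16, 12), (16, 15), (19, 1), (19, 2), (19, 5), (19, 6), (19, 9), (19, 10), (19, 13), (19, 14), (20, 0), (20, 3), (20, 4), (20, 7), (20, 8), (20, 11), (20, 12), (20, 15), (29, 0), (29, 3), (29, 4), (29, 7), (29, 8), (29, 11), (29, 12), (29, 15)]
Unfold 5 (reflect across v@16): 128 holes -> [(2, 0), (2, 3), (2, 4), (2, 7), (2, 8), (2, 11), (2, 12), (2, 15), (2, 16), (2, 19), (2, 20), (2, 23), (2, 24), (2, 27), (2, 28), (2, 31), (11, 0), (11, 3), (11, 4), (11, 7), (11, 8), (11, 11), (11, 12), (11, 15), (11, 16), (11, 19), (11, 20), (11, 23), (11, 24), (11, 27), (11, 28), (11, 31), (12, 1), (12, 2), (12, 5), (12, 6), (12, 9), (12, 10), (12, 13), (12, 14), (12, 17), (12, 18), (12, 21), (12, 22), (12, 25), (12, 26), (12, 29), (12, 30), (15, 0), (15, 3), (15, 4), (15, 7), (15, 8), (15, 11), (15, 12), (15, 15), (15, 16), (15, 19), (15, 20), (15, 23), (15, 24), (15, 27), (15, 28), (15, 31), (16, 0), (16, 3), (16, 4), (16, 7), (16, 8), (16, 11), (16, 12), (16, 15), (16, 16), (16, 19), (16, 20), (16, 23), (16, 24), (16, 27), (16, 28), (16, 31), (19, 1), (19, 2), (19, 5), (19, 6), (19, 9), (19, 10), (19, 13), (19, 14), (19, 17), (19, 18), (19, 21), (19, 22), (19, 25), (19, 26), (19, 29), (19, 30), (20, 0), (20, 3), (20, 4), (20, 7), (20, 8), (20, 11), (20, 12), (20, 15), (20, 16), (20, 19), (20, 20), (20, 23), (20, 24), (20, 27), (20, 28), (20, 31), (29, 0), (29, 3), (29, 4), (29, 7), (29, 8), (29, 11), (29, 12), (29, 15), (29, 16), (29, 19), (29, 20), (29, 23), (29, 24), (29, 27), (29, 28), (29, 31)]
Holes: [(2, 0), (2, 3), (2, 4), (2, 7), (2, 8), (2, 11), (2, 12), (2, 15), (2, 16), (2, 19), (2, 20), (2, 23), (2, 24), (2, 27), (2, 28), (2, 31), (11, 0), (11, 3), (11, 4), (11, 7), (11, 8), (11, 11), (11, 12), (11, 15), (11, 16), (11, 19), (11, 20), (11, 23), (11, 24), (11, 27), (11, 28), (11, 31), (12, 1), (12, 2), (12, 5), (12, 6), (12, 9), (12, 10), (12, 13), (12, 14), (12, 17), (12, 18), (12, 21), (12, 22), (12, 25), (12, 26), (12, 29), (12, 30), (15, 0), (15, 3), (15, 4), (15, 7), (15, 8), (15, 11), (15, 12), (15, 15), (15, 16), (15, 19), (15, 20), (15, 23), (15, 24), (15, 27), (15, 28), (15, 31), (16, 0), (16, 3), (16, 4), (16, 7), (16, 8), (16, 11), (16, 12), (16, 15), (16, 16), (16, 19), (16, 20), (16, 23), (16, 24), (16, 27), (16, 28), (16, 31), (19, 1), (19, 2), (19, 5), (19, 6), (19, 9), (19, 10), (19, 13), (19, 14), (19, 17), (19, 18), (19, 21), (19, 22), (19, 25), (19, 26), (19, 29), (19, 30), (20, 0), (20, 3), (20, 4), (20, 7), (20, 8), (20, 11), (20, 12), (20, 15), (20, 16), (20, 19), (20, 20), (20, 23), (20, 24), (20, 27), (20, 28), (20, 31), (29, 0), (29, 3), (29, 4), (29, 7), (29, 8), (29, 11), (29, 12), (29, 15), (29, 16), (29, 19), (29, 20), (29, 23), (29, 24), (29, 27), (29, 28), (29, 31)]

Answer: yes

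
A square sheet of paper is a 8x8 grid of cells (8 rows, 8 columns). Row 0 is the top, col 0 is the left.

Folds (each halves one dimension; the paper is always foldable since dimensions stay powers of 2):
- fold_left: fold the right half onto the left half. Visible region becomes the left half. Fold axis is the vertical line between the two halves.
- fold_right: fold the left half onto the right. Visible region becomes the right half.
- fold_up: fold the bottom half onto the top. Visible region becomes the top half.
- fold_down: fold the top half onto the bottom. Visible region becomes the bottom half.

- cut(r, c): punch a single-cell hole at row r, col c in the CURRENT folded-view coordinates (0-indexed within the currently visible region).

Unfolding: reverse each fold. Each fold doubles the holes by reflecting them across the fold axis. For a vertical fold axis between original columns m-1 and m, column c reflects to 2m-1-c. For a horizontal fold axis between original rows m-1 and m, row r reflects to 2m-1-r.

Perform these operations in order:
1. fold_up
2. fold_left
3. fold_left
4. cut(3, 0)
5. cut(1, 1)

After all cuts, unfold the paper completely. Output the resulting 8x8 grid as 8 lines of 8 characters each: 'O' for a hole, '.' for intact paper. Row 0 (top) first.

Answer: ........
.OO..OO.
........
O..OO..O
O..OO..O
........
.OO..OO.
........

Derivation:
Op 1 fold_up: fold axis h@4; visible region now rows[0,4) x cols[0,8) = 4x8
Op 2 fold_left: fold axis v@4; visible region now rows[0,4) x cols[0,4) = 4x4
Op 3 fold_left: fold axis v@2; visible region now rows[0,4) x cols[0,2) = 4x2
Op 4 cut(3, 0): punch at orig (3,0); cuts so far [(3, 0)]; region rows[0,4) x cols[0,2) = 4x2
Op 5 cut(1, 1): punch at orig (1,1); cuts so far [(1, 1), (3, 0)]; region rows[0,4) x cols[0,2) = 4x2
Unfold 1 (reflect across v@2): 4 holes -> [(1, 1), (1, 2), (3, 0), (3, 3)]
Unfold 2 (reflect across v@4): 8 holes -> [(1, 1), (1, 2), (1, 5), (1, 6), (3, 0), (3, 3), (3, 4), (3, 7)]
Unfold 3 (reflect across h@4): 16 holes -> [(1, 1), (1, 2), (1, 5), (1, 6), (3, 0), (3, 3), (3, 4), (3, 7), (4, 0), (4, 3), (4, 4), (4, 7), (6, 1), (6, 2), (6, 5), (6, 6)]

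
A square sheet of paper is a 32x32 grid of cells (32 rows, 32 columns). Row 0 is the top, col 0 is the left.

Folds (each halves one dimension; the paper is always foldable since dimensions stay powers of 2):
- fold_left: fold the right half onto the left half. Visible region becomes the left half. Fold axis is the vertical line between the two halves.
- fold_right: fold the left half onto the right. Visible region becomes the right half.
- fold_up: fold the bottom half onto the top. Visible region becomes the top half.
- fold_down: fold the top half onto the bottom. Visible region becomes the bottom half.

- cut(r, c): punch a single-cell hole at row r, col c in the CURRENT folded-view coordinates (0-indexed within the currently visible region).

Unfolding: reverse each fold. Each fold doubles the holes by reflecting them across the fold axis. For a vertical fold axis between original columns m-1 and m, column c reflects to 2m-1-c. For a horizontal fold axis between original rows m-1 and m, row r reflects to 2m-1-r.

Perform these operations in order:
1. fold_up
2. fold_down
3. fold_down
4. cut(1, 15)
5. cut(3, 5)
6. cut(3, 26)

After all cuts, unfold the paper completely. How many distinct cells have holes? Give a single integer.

Answer: 24

Derivation:
Op 1 fold_up: fold axis h@16; visible region now rows[0,16) x cols[0,32) = 16x32
Op 2 fold_down: fold axis h@8; visible region now rows[8,16) x cols[0,32) = 8x32
Op 3 fold_down: fold axis h@12; visible region now rows[12,16) x cols[0,32) = 4x32
Op 4 cut(1, 15): punch at orig (13,15); cuts so far [(13, 15)]; region rows[12,16) x cols[0,32) = 4x32
Op 5 cut(3, 5): punch at orig (15,5); cuts so far [(13, 15), (15, 5)]; region rows[12,16) x cols[0,32) = 4x32
Op 6 cut(3, 26): punch at orig (15,26); cuts so far [(13, 15), (15, 5), (15, 26)]; region rows[12,16) x cols[0,32) = 4x32
Unfold 1 (reflect across h@12): 6 holes -> [(8, 5), (8, 26), (10, 15), (13, 15), (15, 5), (15, 26)]
Unfold 2 (reflect across h@8): 12 holes -> [(0, 5), (0, 26), (2, 15), (5, 15), (7, 5), (7, 26), (8, 5), (8, 26), (10, 15), (13, 15), (15, 5), (15, 26)]
Unfold 3 (reflect across h@16): 24 holes -> [(0, 5), (0, 26), (2, 15), (5, 15), (7, 5), (7, 26), (8, 5), (8, 26), (10, 15), (13, 15), (15, 5), (15, 26), (16, 5), (16, 26), (18, 15), (21, 15), (23, 5), (23, 26), (24, 5), (24, 26), (26, 15), (29, 15), (31, 5), (31, 26)]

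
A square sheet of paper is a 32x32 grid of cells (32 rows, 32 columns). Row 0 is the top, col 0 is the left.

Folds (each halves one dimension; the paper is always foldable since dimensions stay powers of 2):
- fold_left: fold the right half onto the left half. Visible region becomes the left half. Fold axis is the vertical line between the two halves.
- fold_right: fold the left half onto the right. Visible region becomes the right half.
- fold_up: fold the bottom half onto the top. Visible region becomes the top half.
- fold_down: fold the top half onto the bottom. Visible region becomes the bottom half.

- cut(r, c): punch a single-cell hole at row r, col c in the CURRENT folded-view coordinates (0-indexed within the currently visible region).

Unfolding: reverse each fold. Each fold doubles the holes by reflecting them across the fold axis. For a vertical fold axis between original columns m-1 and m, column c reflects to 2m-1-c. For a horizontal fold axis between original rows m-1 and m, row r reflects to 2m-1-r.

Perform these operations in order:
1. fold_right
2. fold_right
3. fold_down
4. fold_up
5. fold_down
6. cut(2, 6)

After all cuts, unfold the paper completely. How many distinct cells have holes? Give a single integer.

Answer: 32

Derivation:
Op 1 fold_right: fold axis v@16; visible region now rows[0,32) x cols[16,32) = 32x16
Op 2 fold_right: fold axis v@24; visible region now rows[0,32) x cols[24,32) = 32x8
Op 3 fold_down: fold axis h@16; visible region now rows[16,32) x cols[24,32) = 16x8
Op 4 fold_up: fold axis h@24; visible region now rows[16,24) x cols[24,32) = 8x8
Op 5 fold_down: fold axis h@20; visible region now rows[20,24) x cols[24,32) = 4x8
Op 6 cut(2, 6): punch at orig (22,30); cuts so far [(22, 30)]; region rows[20,24) x cols[24,32) = 4x8
Unfold 1 (reflect across h@20): 2 holes -> [(17, 30), (22, 30)]
Unfold 2 (reflect across h@24): 4 holes -> [(17, 30), (22, 30), (25, 30), (30, 30)]
Unfold 3 (reflect across h@16): 8 holes -> [(1, 30), (6, 30), (9, 30), (14, 30), (17, 30), (22, 30), (25, 30), (30, 30)]
Unfold 4 (reflect across v@24): 16 holes -> [(1, 17), (1, 30), (6, 17), (6, 30), (9, 17), (9, 30), (14, 17), (14, 30), (17, 17), (17, 30), (22, 17), (22, 30), (25, 17), (25, 30), (30, 17), (30, 30)]
Unfold 5 (reflect across v@16): 32 holes -> [(1, 1), (1, 14), (1, 17), (1, 30), (6, 1), (6, 14), (6, 17), (6, 30), (9, 1), (9, 14), (9, 17), (9, 30), (14, 1), (14, 14), (14, 17), (14, 30), (17, 1), (17, 14), (17, 17), (17, 30), (22, 1), (22, 14), (22, 17), (22, 30), (25, 1), (25, 14), (25, 17), (25, 30), (30, 1), (30, 14), (30, 17), (30, 30)]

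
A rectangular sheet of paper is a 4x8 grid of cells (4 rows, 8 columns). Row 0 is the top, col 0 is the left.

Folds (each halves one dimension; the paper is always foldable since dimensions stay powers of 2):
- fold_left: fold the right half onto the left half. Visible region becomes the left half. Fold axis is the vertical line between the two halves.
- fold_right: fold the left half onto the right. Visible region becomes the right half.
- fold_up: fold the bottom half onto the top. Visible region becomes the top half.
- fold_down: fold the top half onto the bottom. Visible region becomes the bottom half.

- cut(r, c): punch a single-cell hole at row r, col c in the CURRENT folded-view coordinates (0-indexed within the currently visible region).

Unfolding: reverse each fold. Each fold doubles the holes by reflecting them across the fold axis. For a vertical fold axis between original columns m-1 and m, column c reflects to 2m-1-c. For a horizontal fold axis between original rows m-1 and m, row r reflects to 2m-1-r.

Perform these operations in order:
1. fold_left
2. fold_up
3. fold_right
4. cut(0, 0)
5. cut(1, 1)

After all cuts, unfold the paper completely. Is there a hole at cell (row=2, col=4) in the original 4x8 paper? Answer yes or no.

Answer: yes

Derivation:
Op 1 fold_left: fold axis v@4; visible region now rows[0,4) x cols[0,4) = 4x4
Op 2 fold_up: fold axis h@2; visible region now rows[0,2) x cols[0,4) = 2x4
Op 3 fold_right: fold axis v@2; visible region now rows[0,2) x cols[2,4) = 2x2
Op 4 cut(0, 0): punch at orig (0,2); cuts so far [(0, 2)]; region rows[0,2) x cols[2,4) = 2x2
Op 5 cut(1, 1): punch at orig (1,3); cuts so far [(0, 2), (1, 3)]; region rows[0,2) x cols[2,4) = 2x2
Unfold 1 (reflect across v@2): 4 holes -> [(0, 1), (0, 2), (1, 0), (1, 3)]
Unfold 2 (reflect across h@2): 8 holes -> [(0, 1), (0, 2), (1, 0), (1, 3), (2, 0), (2, 3), (3, 1), (3, 2)]
Unfold 3 (reflect across v@4): 16 holes -> [(0, 1), (0, 2), (0, 5), (0, 6), (1, 0), (1, 3), (1, 4), (1, 7), (2, 0), (2, 3), (2, 4), (2, 7), (3, 1), (3, 2), (3, 5), (3, 6)]
Holes: [(0, 1), (0, 2), (0, 5), (0, 6), (1, 0), (1, 3), (1, 4), (1, 7), (2, 0), (2, 3), (2, 4), (2, 7), (3, 1), (3, 2), (3, 5), (3, 6)]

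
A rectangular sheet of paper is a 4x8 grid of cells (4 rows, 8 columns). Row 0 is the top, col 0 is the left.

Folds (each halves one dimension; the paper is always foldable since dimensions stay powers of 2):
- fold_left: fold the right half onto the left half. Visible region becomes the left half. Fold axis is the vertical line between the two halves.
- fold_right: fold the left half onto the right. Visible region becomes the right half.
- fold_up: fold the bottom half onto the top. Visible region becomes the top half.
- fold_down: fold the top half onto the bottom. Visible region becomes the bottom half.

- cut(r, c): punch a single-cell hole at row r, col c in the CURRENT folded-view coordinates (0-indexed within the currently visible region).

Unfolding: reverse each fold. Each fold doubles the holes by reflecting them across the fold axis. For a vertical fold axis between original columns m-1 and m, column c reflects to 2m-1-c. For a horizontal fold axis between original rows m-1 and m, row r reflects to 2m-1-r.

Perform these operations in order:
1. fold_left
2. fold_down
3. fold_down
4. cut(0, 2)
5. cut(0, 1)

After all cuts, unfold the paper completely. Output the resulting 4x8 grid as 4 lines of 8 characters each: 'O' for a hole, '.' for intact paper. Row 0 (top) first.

Op 1 fold_left: fold axis v@4; visible region now rows[0,4) x cols[0,4) = 4x4
Op 2 fold_down: fold axis h@2; visible region now rows[2,4) x cols[0,4) = 2x4
Op 3 fold_down: fold axis h@3; visible region now rows[3,4) x cols[0,4) = 1x4
Op 4 cut(0, 2): punch at orig (3,2); cuts so far [(3, 2)]; region rows[3,4) x cols[0,4) = 1x4
Op 5 cut(0, 1): punch at orig (3,1); cuts so far [(3, 1), (3, 2)]; region rows[3,4) x cols[0,4) = 1x4
Unfold 1 (reflect across h@3): 4 holes -> [(2, 1), (2, 2), (3, 1), (3, 2)]
Unfold 2 (reflect across h@2): 8 holes -> [(0, 1), (0, 2), (1, 1), (1, 2), (2, 1), (2, 2), (3, 1), (3, 2)]
Unfold 3 (reflect across v@4): 16 holes -> [(0, 1), (0, 2), (0, 5), (0, 6), (1, 1), (1, 2), (1, 5), (1, 6), (2, 1), (2, 2), (2, 5), (2, 6), (3, 1), (3, 2), (3, 5), (3, 6)]

Answer: .OO..OO.
.OO..OO.
.OO..OO.
.OO..OO.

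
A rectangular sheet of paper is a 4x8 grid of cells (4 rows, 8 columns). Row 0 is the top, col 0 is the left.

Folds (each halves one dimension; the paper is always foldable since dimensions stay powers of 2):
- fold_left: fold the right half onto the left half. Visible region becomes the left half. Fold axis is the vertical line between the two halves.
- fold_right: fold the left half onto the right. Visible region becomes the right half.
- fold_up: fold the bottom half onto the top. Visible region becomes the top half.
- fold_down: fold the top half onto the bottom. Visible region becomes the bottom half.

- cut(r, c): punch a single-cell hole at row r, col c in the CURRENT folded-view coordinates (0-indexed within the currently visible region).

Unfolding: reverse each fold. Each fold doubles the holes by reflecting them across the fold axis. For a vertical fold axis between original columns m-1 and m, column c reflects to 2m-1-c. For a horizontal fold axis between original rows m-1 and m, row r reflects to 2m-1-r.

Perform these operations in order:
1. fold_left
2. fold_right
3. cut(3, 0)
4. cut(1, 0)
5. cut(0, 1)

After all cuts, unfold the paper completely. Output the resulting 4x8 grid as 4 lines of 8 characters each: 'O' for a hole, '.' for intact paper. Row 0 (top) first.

Answer: O..OO..O
.OO..OO.
........
.OO..OO.

Derivation:
Op 1 fold_left: fold axis v@4; visible region now rows[0,4) x cols[0,4) = 4x4
Op 2 fold_right: fold axis v@2; visible region now rows[0,4) x cols[2,4) = 4x2
Op 3 cut(3, 0): punch at orig (3,2); cuts so far [(3, 2)]; region rows[0,4) x cols[2,4) = 4x2
Op 4 cut(1, 0): punch at orig (1,2); cuts so far [(1, 2), (3, 2)]; region rows[0,4) x cols[2,4) = 4x2
Op 5 cut(0, 1): punch at orig (0,3); cuts so far [(0, 3), (1, 2), (3, 2)]; region rows[0,4) x cols[2,4) = 4x2
Unfold 1 (reflect across v@2): 6 holes -> [(0, 0), (0, 3), (1, 1), (1, 2), (3, 1), (3, 2)]
Unfold 2 (reflect across v@4): 12 holes -> [(0, 0), (0, 3), (0, 4), (0, 7), (1, 1), (1, 2), (1, 5), (1, 6), (3, 1), (3, 2), (3, 5), (3, 6)]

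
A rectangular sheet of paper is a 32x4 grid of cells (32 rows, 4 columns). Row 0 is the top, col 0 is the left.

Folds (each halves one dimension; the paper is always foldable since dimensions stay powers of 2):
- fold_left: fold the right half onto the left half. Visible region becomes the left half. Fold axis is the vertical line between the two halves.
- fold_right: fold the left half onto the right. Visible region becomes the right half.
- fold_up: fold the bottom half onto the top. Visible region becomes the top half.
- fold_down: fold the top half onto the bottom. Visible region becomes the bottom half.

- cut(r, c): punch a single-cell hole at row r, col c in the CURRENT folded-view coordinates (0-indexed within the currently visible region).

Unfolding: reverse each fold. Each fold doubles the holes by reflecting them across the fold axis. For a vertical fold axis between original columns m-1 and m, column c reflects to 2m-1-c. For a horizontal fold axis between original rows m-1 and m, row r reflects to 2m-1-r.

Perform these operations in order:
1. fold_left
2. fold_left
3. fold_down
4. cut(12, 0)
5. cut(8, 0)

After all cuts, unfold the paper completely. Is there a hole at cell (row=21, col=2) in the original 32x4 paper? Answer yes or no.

Answer: no

Derivation:
Op 1 fold_left: fold axis v@2; visible region now rows[0,32) x cols[0,2) = 32x2
Op 2 fold_left: fold axis v@1; visible region now rows[0,32) x cols[0,1) = 32x1
Op 3 fold_down: fold axis h@16; visible region now rows[16,32) x cols[0,1) = 16x1
Op 4 cut(12, 0): punch at orig (28,0); cuts so far [(28, 0)]; region rows[16,32) x cols[0,1) = 16x1
Op 5 cut(8, 0): punch at orig (24,0); cuts so far [(24, 0), (28, 0)]; region rows[16,32) x cols[0,1) = 16x1
Unfold 1 (reflect across h@16): 4 holes -> [(3, 0), (7, 0), (24, 0), (28, 0)]
Unfold 2 (reflect across v@1): 8 holes -> [(3, 0), (3, 1), (7, 0), (7, 1), (24, 0), (24, 1), (28, 0), (28, 1)]
Unfold 3 (reflect across v@2): 16 holes -> [(3, 0), (3, 1), (3, 2), (3, 3), (7, 0), (7, 1), (7, 2), (7, 3), (24, 0), (24, 1), (24, 2), (24, 3), (28, 0), (28, 1), (28, 2), (28, 3)]
Holes: [(3, 0), (3, 1), (3, 2), (3, 3), (7, 0), (7, 1), (7, 2), (7, 3), (24, 0), (24, 1), (24, 2), (24, 3), (28, 0), (28, 1), (28, 2), (28, 3)]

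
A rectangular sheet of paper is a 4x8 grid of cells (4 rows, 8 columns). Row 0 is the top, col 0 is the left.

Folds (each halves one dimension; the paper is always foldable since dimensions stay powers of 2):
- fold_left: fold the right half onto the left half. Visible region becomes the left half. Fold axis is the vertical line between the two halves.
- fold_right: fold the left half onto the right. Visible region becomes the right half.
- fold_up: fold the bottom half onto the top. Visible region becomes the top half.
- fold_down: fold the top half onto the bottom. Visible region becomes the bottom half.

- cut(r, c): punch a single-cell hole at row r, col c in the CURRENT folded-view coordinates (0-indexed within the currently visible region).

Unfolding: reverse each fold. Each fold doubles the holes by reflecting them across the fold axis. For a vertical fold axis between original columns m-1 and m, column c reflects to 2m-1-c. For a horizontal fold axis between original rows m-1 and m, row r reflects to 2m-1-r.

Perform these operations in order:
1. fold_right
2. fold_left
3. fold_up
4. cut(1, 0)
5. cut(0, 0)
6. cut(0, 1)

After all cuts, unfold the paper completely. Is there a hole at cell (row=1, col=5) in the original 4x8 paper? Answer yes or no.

Op 1 fold_right: fold axis v@4; visible region now rows[0,4) x cols[4,8) = 4x4
Op 2 fold_left: fold axis v@6; visible region now rows[0,4) x cols[4,6) = 4x2
Op 3 fold_up: fold axis h@2; visible region now rows[0,2) x cols[4,6) = 2x2
Op 4 cut(1, 0): punch at orig (1,4); cuts so far [(1, 4)]; region rows[0,2) x cols[4,6) = 2x2
Op 5 cut(0, 0): punch at orig (0,4); cuts so far [(0, 4), (1, 4)]; region rows[0,2) x cols[4,6) = 2x2
Op 6 cut(0, 1): punch at orig (0,5); cuts so far [(0, 4), (0, 5), (1, 4)]; region rows[0,2) x cols[4,6) = 2x2
Unfold 1 (reflect across h@2): 6 holes -> [(0, 4), (0, 5), (1, 4), (2, 4), (3, 4), (3, 5)]
Unfold 2 (reflect across v@6): 12 holes -> [(0, 4), (0, 5), (0, 6), (0, 7), (1, 4), (1, 7), (2, 4), (2, 7), (3, 4), (3, 5), (3, 6), (3, 7)]
Unfold 3 (reflect across v@4): 24 holes -> [(0, 0), (0, 1), (0, 2), (0, 3), (0, 4), (0, 5), (0, 6), (0, 7), (1, 0), (1, 3), (1, 4), (1, 7), (2, 0), (2, 3), (2, 4), (2, 7), (3, 0), (3, 1), (3, 2), (3, 3), (3, 4), (3, 5), (3, 6), (3, 7)]
Holes: [(0, 0), (0, 1), (0, 2), (0, 3), (0, 4), (0, 5), (0, 6), (0, 7), (1, 0), (1, 3), (1, 4), (1, 7), (2, 0), (2, 3), (2, 4), (2, 7), (3, 0), (3, 1), (3, 2), (3, 3), (3, 4), (3, 5), (3, 6), (3, 7)]

Answer: no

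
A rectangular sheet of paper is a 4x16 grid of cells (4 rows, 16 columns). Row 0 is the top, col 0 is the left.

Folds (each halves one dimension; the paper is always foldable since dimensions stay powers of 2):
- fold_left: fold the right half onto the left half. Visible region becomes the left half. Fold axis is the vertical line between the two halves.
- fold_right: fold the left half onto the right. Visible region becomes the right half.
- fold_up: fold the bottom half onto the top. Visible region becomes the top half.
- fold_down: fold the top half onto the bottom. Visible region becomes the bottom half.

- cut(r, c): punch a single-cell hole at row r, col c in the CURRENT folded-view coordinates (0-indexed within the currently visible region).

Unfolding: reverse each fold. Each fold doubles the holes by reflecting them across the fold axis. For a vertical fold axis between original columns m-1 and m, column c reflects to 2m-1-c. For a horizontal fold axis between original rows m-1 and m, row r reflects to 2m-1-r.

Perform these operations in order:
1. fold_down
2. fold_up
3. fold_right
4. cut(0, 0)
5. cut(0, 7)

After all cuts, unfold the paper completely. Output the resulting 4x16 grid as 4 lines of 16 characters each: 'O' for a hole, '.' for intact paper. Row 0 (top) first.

Answer: O......OO......O
O......OO......O
O......OO......O
O......OO......O

Derivation:
Op 1 fold_down: fold axis h@2; visible region now rows[2,4) x cols[0,16) = 2x16
Op 2 fold_up: fold axis h@3; visible region now rows[2,3) x cols[0,16) = 1x16
Op 3 fold_right: fold axis v@8; visible region now rows[2,3) x cols[8,16) = 1x8
Op 4 cut(0, 0): punch at orig (2,8); cuts so far [(2, 8)]; region rows[2,3) x cols[8,16) = 1x8
Op 5 cut(0, 7): punch at orig (2,15); cuts so far [(2, 8), (2, 15)]; region rows[2,3) x cols[8,16) = 1x8
Unfold 1 (reflect across v@8): 4 holes -> [(2, 0), (2, 7), (2, 8), (2, 15)]
Unfold 2 (reflect across h@3): 8 holes -> [(2, 0), (2, 7), (2, 8), (2, 15), (3, 0), (3, 7), (3, 8), (3, 15)]
Unfold 3 (reflect across h@2): 16 holes -> [(0, 0), (0, 7), (0, 8), (0, 15), (1, 0), (1, 7), (1, 8), (1, 15), (2, 0), (2, 7), (2, 8), (2, 15), (3, 0), (3, 7), (3, 8), (3, 15)]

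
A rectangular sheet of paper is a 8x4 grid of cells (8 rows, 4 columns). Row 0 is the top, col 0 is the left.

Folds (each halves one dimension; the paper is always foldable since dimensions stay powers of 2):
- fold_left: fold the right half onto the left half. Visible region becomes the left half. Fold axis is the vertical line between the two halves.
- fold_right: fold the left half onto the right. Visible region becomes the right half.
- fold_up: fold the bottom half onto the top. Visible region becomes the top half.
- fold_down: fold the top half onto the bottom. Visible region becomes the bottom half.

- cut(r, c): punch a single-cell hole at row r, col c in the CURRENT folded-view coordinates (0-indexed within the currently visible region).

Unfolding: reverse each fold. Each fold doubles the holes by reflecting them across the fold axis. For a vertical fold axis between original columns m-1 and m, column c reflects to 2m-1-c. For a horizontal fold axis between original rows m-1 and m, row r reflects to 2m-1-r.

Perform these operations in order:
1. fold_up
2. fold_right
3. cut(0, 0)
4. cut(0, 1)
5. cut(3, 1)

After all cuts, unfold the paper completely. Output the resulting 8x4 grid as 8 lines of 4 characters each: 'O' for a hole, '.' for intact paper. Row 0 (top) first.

Op 1 fold_up: fold axis h@4; visible region now rows[0,4) x cols[0,4) = 4x4
Op 2 fold_right: fold axis v@2; visible region now rows[0,4) x cols[2,4) = 4x2
Op 3 cut(0, 0): punch at orig (0,2); cuts so far [(0, 2)]; region rows[0,4) x cols[2,4) = 4x2
Op 4 cut(0, 1): punch at orig (0,3); cuts so far [(0, 2), (0, 3)]; region rows[0,4) x cols[2,4) = 4x2
Op 5 cut(3, 1): punch at orig (3,3); cuts so far [(0, 2), (0, 3), (3, 3)]; region rows[0,4) x cols[2,4) = 4x2
Unfold 1 (reflect across v@2): 6 holes -> [(0, 0), (0, 1), (0, 2), (0, 3), (3, 0), (3, 3)]
Unfold 2 (reflect across h@4): 12 holes -> [(0, 0), (0, 1), (0, 2), (0, 3), (3, 0), (3, 3), (4, 0), (4, 3), (7, 0), (7, 1), (7, 2), (7, 3)]

Answer: OOOO
....
....
O..O
O..O
....
....
OOOO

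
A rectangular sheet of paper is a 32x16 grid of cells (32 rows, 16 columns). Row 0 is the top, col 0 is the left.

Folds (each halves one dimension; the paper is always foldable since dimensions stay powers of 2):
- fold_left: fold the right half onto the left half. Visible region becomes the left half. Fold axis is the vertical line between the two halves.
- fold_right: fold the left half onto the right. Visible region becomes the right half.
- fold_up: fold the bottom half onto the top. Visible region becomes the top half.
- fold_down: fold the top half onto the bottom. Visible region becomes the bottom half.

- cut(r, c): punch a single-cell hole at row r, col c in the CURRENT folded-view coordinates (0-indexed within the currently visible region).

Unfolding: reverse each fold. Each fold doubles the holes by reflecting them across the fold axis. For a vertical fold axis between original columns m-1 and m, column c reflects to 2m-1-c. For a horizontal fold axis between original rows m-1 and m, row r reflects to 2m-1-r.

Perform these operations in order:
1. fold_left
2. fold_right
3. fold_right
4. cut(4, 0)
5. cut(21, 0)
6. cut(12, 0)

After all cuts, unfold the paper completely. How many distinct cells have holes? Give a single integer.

Op 1 fold_left: fold axis v@8; visible region now rows[0,32) x cols[0,8) = 32x8
Op 2 fold_right: fold axis v@4; visible region now rows[0,32) x cols[4,8) = 32x4
Op 3 fold_right: fold axis v@6; visible region now rows[0,32) x cols[6,8) = 32x2
Op 4 cut(4, 0): punch at orig (4,6); cuts so far [(4, 6)]; region rows[0,32) x cols[6,8) = 32x2
Op 5 cut(21, 0): punch at orig (21,6); cuts so far [(4, 6), (21, 6)]; region rows[0,32) x cols[6,8) = 32x2
Op 6 cut(12, 0): punch at orig (12,6); cuts so far [(4, 6), (12, 6), (21, 6)]; region rows[0,32) x cols[6,8) = 32x2
Unfold 1 (reflect across v@6): 6 holes -> [(4, 5), (4, 6), (12, 5), (12, 6), (21, 5), (21, 6)]
Unfold 2 (reflect across v@4): 12 holes -> [(4, 1), (4, 2), (4, 5), (4, 6), (12, 1), (12, 2), (12, 5), (12, 6), (21, 1), (21, 2), (21, 5), (21, 6)]
Unfold 3 (reflect across v@8): 24 holes -> [(4, 1), (4, 2), (4, 5), (4, 6), (4, 9), (4, 10), (4, 13), (4, 14), (12, 1), (12, 2), (12, 5), (12, 6), (12, 9), (12, 10), (12, 13), (12, 14), (21, 1), (21, 2), (21, 5), (21, 6), (21, 9), (21, 10), (21, 13), (21, 14)]

Answer: 24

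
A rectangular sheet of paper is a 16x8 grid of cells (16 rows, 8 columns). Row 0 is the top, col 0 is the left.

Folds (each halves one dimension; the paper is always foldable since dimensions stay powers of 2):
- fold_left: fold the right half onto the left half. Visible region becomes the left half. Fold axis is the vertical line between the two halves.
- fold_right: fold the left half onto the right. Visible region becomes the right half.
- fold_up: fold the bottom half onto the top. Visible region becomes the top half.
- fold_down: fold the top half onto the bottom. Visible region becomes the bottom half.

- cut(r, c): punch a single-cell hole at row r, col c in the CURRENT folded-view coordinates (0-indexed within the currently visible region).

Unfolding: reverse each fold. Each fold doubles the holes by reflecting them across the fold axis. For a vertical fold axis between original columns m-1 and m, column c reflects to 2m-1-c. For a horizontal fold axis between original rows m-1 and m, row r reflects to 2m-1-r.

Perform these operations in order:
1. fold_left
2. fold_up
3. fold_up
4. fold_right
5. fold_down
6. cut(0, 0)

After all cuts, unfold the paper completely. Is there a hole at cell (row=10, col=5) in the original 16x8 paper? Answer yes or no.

Op 1 fold_left: fold axis v@4; visible region now rows[0,16) x cols[0,4) = 16x4
Op 2 fold_up: fold axis h@8; visible region now rows[0,8) x cols[0,4) = 8x4
Op 3 fold_up: fold axis h@4; visible region now rows[0,4) x cols[0,4) = 4x4
Op 4 fold_right: fold axis v@2; visible region now rows[0,4) x cols[2,4) = 4x2
Op 5 fold_down: fold axis h@2; visible region now rows[2,4) x cols[2,4) = 2x2
Op 6 cut(0, 0): punch at orig (2,2); cuts so far [(2, 2)]; region rows[2,4) x cols[2,4) = 2x2
Unfold 1 (reflect across h@2): 2 holes -> [(1, 2), (2, 2)]
Unfold 2 (reflect across v@2): 4 holes -> [(1, 1), (1, 2), (2, 1), (2, 2)]
Unfold 3 (reflect across h@4): 8 holes -> [(1, 1), (1, 2), (2, 1), (2, 2), (5, 1), (5, 2), (6, 1), (6, 2)]
Unfold 4 (reflect across h@8): 16 holes -> [(1, 1), (1, 2), (2, 1), (2, 2), (5, 1), (5, 2), (6, 1), (6, 2), (9, 1), (9, 2), (10, 1), (10, 2), (13, 1), (13, 2), (14, 1), (14, 2)]
Unfold 5 (reflect across v@4): 32 holes -> [(1, 1), (1, 2), (1, 5), (1, 6), (2, 1), (2, 2), (2, 5), (2, 6), (5, 1), (5, 2), (5, 5), (5, 6), (6, 1), (6, 2), (6, 5), (6, 6), (9, 1), (9, 2), (9, 5), (9, 6), (10, 1), (10, 2), (10, 5), (10, 6), (13, 1), (13, 2), (13, 5), (13, 6), (14, 1), (14, 2), (14, 5), (14, 6)]
Holes: [(1, 1), (1, 2), (1, 5), (1, 6), (2, 1), (2, 2), (2, 5), (2, 6), (5, 1), (5, 2), (5, 5), (5, 6), (6, 1), (6, 2), (6, 5), (6, 6), (9, 1), (9, 2), (9, 5), (9, 6), (10, 1), (10, 2), (10, 5), (10, 6), (13, 1), (13, 2), (13, 5), (13, 6), (14, 1), (14, 2), (14, 5), (14, 6)]

Answer: yes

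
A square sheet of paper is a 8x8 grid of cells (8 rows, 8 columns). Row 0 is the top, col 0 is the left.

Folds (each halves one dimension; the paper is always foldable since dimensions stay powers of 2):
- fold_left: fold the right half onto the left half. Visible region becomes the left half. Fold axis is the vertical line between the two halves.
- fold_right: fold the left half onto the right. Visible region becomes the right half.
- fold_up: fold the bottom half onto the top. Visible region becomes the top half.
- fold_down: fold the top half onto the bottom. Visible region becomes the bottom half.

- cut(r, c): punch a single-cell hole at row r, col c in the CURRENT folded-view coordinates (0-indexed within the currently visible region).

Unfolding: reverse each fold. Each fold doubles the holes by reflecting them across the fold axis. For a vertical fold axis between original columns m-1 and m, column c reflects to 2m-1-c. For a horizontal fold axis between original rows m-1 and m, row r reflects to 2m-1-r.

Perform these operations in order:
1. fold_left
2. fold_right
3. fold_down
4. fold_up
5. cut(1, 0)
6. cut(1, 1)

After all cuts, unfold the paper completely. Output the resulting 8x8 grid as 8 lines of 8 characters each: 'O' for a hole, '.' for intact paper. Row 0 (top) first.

Answer: ........
OOOOOOOO
OOOOOOOO
........
........
OOOOOOOO
OOOOOOOO
........

Derivation:
Op 1 fold_left: fold axis v@4; visible region now rows[0,8) x cols[0,4) = 8x4
Op 2 fold_right: fold axis v@2; visible region now rows[0,8) x cols[2,4) = 8x2
Op 3 fold_down: fold axis h@4; visible region now rows[4,8) x cols[2,4) = 4x2
Op 4 fold_up: fold axis h@6; visible region now rows[4,6) x cols[2,4) = 2x2
Op 5 cut(1, 0): punch at orig (5,2); cuts so far [(5, 2)]; region rows[4,6) x cols[2,4) = 2x2
Op 6 cut(1, 1): punch at orig (5,3); cuts so far [(5, 2), (5, 3)]; region rows[4,6) x cols[2,4) = 2x2
Unfold 1 (reflect across h@6): 4 holes -> [(5, 2), (5, 3), (6, 2), (6, 3)]
Unfold 2 (reflect across h@4): 8 holes -> [(1, 2), (1, 3), (2, 2), (2, 3), (5, 2), (5, 3), (6, 2), (6, 3)]
Unfold 3 (reflect across v@2): 16 holes -> [(1, 0), (1, 1), (1, 2), (1, 3), (2, 0), (2, 1), (2, 2), (2, 3), (5, 0), (5, 1), (5, 2), (5, 3), (6, 0), (6, 1), (6, 2), (6, 3)]
Unfold 4 (reflect across v@4): 32 holes -> [(1, 0), (1, 1), (1, 2), (1, 3), (1, 4), (1, 5), (1, 6), (1, 7), (2, 0), (2, 1), (2, 2), (2, 3), (2, 4), (2, 5), (2, 6), (2, 7), (5, 0), (5, 1), (5, 2), (5, 3), (5, 4), (5, 5), (5, 6), (5, 7), (6, 0), (6, 1), (6, 2), (6, 3), (6, 4), (6, 5), (6, 6), (6, 7)]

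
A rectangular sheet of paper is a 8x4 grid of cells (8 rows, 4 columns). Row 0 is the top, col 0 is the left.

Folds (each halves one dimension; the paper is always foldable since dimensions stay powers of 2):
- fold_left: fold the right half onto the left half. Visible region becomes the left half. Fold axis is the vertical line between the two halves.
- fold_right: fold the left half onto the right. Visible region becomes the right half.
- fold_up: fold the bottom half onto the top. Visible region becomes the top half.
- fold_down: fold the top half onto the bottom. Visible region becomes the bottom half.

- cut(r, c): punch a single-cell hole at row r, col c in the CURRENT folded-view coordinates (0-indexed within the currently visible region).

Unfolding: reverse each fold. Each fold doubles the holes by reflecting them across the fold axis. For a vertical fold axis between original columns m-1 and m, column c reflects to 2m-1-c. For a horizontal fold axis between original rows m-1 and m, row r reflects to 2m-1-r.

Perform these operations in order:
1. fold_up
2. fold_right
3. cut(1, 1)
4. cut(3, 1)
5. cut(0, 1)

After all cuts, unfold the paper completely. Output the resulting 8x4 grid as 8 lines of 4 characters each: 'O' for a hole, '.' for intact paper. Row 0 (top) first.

Op 1 fold_up: fold axis h@4; visible region now rows[0,4) x cols[0,4) = 4x4
Op 2 fold_right: fold axis v@2; visible region now rows[0,4) x cols[2,4) = 4x2
Op 3 cut(1, 1): punch at orig (1,3); cuts so far [(1, 3)]; region rows[0,4) x cols[2,4) = 4x2
Op 4 cut(3, 1): punch at orig (3,3); cuts so far [(1, 3), (3, 3)]; region rows[0,4) x cols[2,4) = 4x2
Op 5 cut(0, 1): punch at orig (0,3); cuts so far [(0, 3), (1, 3), (3, 3)]; region rows[0,4) x cols[2,4) = 4x2
Unfold 1 (reflect across v@2): 6 holes -> [(0, 0), (0, 3), (1, 0), (1, 3), (3, 0), (3, 3)]
Unfold 2 (reflect across h@4): 12 holes -> [(0, 0), (0, 3), (1, 0), (1, 3), (3, 0), (3, 3), (4, 0), (4, 3), (6, 0), (6, 3), (7, 0), (7, 3)]

Answer: O..O
O..O
....
O..O
O..O
....
O..O
O..O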